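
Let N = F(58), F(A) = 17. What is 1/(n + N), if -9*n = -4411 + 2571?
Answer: 9/1993 ≈ 0.0045158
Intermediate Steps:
N = 17
n = 1840/9 (n = -(-4411 + 2571)/9 = -⅑*(-1840) = 1840/9 ≈ 204.44)
1/(n + N) = 1/(1840/9 + 17) = 1/(1993/9) = 9/1993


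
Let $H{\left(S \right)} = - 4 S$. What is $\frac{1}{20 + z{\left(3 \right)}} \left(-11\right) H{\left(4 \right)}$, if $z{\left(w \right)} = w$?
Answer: $\frac{176}{23} \approx 7.6522$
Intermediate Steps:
$\frac{1}{20 + z{\left(3 \right)}} \left(-11\right) H{\left(4 \right)} = \frac{1}{20 + 3} \left(-11\right) \left(\left(-4\right) 4\right) = \frac{1}{23} \left(-11\right) \left(-16\right) = \left(- \frac{11}{23}\right) \left(-16\right) = \frac{176}{23}$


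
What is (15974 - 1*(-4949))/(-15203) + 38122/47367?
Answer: -411490975/720120501 ≈ -0.57142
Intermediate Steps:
(15974 - 1*(-4949))/(-15203) + 38122/47367 = (15974 + 4949)*(-1/15203) + 38122*(1/47367) = 20923*(-1/15203) + 38122/47367 = -20923/15203 + 38122/47367 = -411490975/720120501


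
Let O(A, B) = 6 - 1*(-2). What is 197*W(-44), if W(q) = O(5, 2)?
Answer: 1576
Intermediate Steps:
O(A, B) = 8 (O(A, B) = 6 + 2 = 8)
W(q) = 8
197*W(-44) = 197*8 = 1576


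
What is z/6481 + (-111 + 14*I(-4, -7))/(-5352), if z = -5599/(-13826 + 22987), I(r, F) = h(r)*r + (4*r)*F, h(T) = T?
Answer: -99835039169/317761304232 ≈ -0.31418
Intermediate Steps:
I(r, F) = r² + 4*F*r (I(r, F) = r*r + (4*r)*F = r² + 4*F*r)
z = -5599/9161 ≈ -0.61118
z/6481 + (-111 + 14*I(-4, -7))/(-5352) = -5599/9161/6481 + (-111 + 14*(-4*(-4 + 4*(-7))))/(-5352) = -5599/9161*1/6481 + (-111 + 14*(-4*(-4 - 28)))*(-1/5352) = -5599/59372441 + (-111 + 14*(-4*(-32)))*(-1/5352) = -5599/59372441 + (-111 + 14*128)*(-1/5352) = -5599/59372441 + (-111 + 1792)*(-1/5352) = -5599/59372441 + 1681*(-1/5352) = -5599/59372441 - 1681/5352 = -99835039169/317761304232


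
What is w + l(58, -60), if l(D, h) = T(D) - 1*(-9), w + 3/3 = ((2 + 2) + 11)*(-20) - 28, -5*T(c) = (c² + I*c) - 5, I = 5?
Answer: -5249/5 ≈ -1049.8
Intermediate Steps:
T(c) = 1 - c - c²/5 (T(c) = -((c² + 5*c) - 5)/5 = -(-5 + c² + 5*c)/5 = 1 - c - c²/5)
w = -329 (w = -1 + (((2 + 2) + 11)*(-20) - 28) = -1 + ((4 + 11)*(-20) - 28) = -1 + (15*(-20) - 28) = -1 + (-300 - 28) = -1 - 328 = -329)
l(D, h) = 10 - D - D²/5 (l(D, h) = (1 - D - D²/5) - 1*(-9) = (1 - D - D²/5) + 9 = 10 - D - D²/5)
w + l(58, -60) = -329 + (10 - 1*58 - ⅕*58²) = -329 + (10 - 58 - ⅕*3364) = -329 + (10 - 58 - 3364/5) = -329 - 3604/5 = -5249/5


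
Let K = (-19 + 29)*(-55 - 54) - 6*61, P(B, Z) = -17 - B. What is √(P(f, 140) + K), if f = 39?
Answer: 6*I*√42 ≈ 38.884*I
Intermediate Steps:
K = -1456 (K = 10*(-109) - 366 = -1090 - 366 = -1456)
√(P(f, 140) + K) = √((-17 - 1*39) - 1456) = √((-17 - 39) - 1456) = √(-56 - 1456) = √(-1512) = 6*I*√42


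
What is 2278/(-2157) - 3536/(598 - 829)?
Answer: 2366978/166089 ≈ 14.251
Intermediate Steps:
2278/(-2157) - 3536/(598 - 829) = 2278*(-1/2157) - 3536/(-231) = -2278/2157 - 3536*(-1/231) = -2278/2157 + 3536/231 = 2366978/166089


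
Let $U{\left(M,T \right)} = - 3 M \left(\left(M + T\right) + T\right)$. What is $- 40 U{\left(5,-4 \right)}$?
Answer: $-1800$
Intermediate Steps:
$U{\left(M,T \right)} = - 3 M \left(M + 2 T\right)$
$- 40 U{\left(5,-4 \right)} = - 40 \left(\left(-3\right) 5 \left(5 + 2 \left(-4\right)\right)\right) = - 40 \left(\left(-3\right) 5 \left(5 - 8\right)\right) = - 40 \left(\left(-3\right) 5 \left(-3\right)\right) = \left(-40\right) 45 = -1800$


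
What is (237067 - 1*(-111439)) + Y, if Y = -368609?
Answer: -20103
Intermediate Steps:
(237067 - 1*(-111439)) + Y = (237067 - 1*(-111439)) - 368609 = (237067 + 111439) - 368609 = 348506 - 368609 = -20103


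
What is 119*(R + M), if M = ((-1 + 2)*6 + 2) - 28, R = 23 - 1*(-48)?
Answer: 6069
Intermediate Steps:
R = 71 (R = 23 + 48 = 71)
M = -20 (M = (1*6 + 2) - 28 = (6 + 2) - 28 = 8 - 28 = -20)
119*(R + M) = 119*(71 - 20) = 119*51 = 6069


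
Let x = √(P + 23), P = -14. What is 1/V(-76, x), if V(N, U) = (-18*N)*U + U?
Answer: 1/4107 ≈ 0.00024349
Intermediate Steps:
x = 3 (x = √(-14 + 23) = √9 = 3)
V(N, U) = U - 18*N*U (V(N, U) = -18*N*U + U = U - 18*N*U)
1/V(-76, x) = 1/(3*(1 - 18*(-76))) = 1/(3*(1 + 1368)) = 1/(3*1369) = 1/4107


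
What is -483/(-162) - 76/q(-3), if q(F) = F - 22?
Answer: 8129/1350 ≈ 6.0215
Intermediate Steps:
q(F) = -22 + F
-483/(-162) - 76/q(-3) = -483/(-162) - 76/(-22 - 3) = -483*(-1/162) - 76/(-25) = 161/54 - 76*(-1/25) = 161/54 + 76/25 = 8129/1350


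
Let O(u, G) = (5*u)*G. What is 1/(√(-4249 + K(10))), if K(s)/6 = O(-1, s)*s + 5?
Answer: -I*√7219/7219 ≈ -0.01177*I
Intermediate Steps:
O(u, G) = 5*G*u
K(s) = 30 - 30*s² (K(s) = 6*((5*s*(-1))*s + 5) = 6*((-5*s)*s + 5) = 6*(-5*s² + 5) = 6*(5 - 5*s²) = 30 - 30*s²)
1/(√(-4249 + K(10))) = 1/(√(-4249 + (30 - 30*10²))) = 1/(√(-4249 + (30 - 30*100))) = 1/(√(-4249 + (30 - 3000))) = 1/(√(-4249 - 2970)) = 1/(√(-7219)) = 1/(I*√7219) = -I*√7219/7219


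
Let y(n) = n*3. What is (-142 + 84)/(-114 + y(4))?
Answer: 29/51 ≈ 0.56863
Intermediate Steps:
y(n) = 3*n
(-142 + 84)/(-114 + y(4)) = (-142 + 84)/(-114 + 3*4) = -58/(-114 + 12) = -58/(-102) = -58*(-1/102) = 29/51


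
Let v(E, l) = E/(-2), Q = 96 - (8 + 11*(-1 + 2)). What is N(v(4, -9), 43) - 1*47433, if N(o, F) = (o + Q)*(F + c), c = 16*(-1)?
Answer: -45408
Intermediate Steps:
c = -16
Q = 77 (Q = 96 - (8 + 11*1) = 96 - (8 + 11) = 96 - 1*19 = 96 - 19 = 77)
v(E, l) = -E/2 (v(E, l) = E*(-½) = -E/2)
N(o, F) = (-16 + F)*(77 + o) (N(o, F) = (o + 77)*(F - 16) = (77 + o)*(-16 + F) = (-16 + F)*(77 + o))
N(v(4, -9), 43) - 1*47433 = (-1232 - (-8)*4 + 77*43 + 43*(-½*4)) - 1*47433 = (-1232 - 16*(-2) + 3311 + 43*(-2)) - 47433 = (-1232 + 32 + 3311 - 86) - 47433 = 2025 - 47433 = -45408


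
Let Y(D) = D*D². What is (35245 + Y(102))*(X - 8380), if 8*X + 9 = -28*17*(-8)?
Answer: -69340784173/8 ≈ -8.6676e+9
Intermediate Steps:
X = 3799/8 (X = -9/8 + (-28*17*(-8))/8 = -9/8 + (-476*(-8))/8 = -9/8 + (⅛)*3808 = -9/8 + 476 = 3799/8 ≈ 474.88)
Y(D) = D³
(35245 + Y(102))*(X - 8380) = (35245 + 102³)*(3799/8 - 8380) = (35245 + 1061208)*(-63241/8) = 1096453*(-63241/8) = -69340784173/8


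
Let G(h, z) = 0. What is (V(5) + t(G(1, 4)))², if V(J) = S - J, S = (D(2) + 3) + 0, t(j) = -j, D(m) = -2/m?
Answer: 9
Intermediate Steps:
S = 2 (S = (-2/2 + 3) + 0 = (-2*½ + 3) + 0 = (-1 + 3) + 0 = 2 + 0 = 2)
V(J) = 2 - J
(V(5) + t(G(1, 4)))² = ((2 - 1*5) - 1*0)² = ((2 - 5) + 0)² = (-3 + 0)² = (-3)² = 9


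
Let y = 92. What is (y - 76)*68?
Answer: 1088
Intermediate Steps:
(y - 76)*68 = (92 - 76)*68 = 16*68 = 1088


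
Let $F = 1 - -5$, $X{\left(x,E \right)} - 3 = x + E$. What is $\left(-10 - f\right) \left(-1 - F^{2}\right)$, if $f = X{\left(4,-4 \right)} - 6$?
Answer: $259$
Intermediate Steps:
$X{\left(x,E \right)} = 3 + E + x$ ($X{\left(x,E \right)} = 3 + \left(x + E\right) = 3 + \left(E + x\right) = 3 + E + x$)
$F = 6$ ($F = 1 + 5 = 6$)
$f = -3$ ($f = \left(3 - 4 + 4\right) - 6 = 3 - 6 = -3$)
$\left(-10 - f\right) \left(-1 - F^{2}\right) = \left(-10 - -3\right) \left(-1 - 6^{2}\right) = \left(-10 + 3\right) \left(-1 - 36\right) = - 7 \left(-1 - 36\right) = \left(-7\right) \left(-37\right) = 259$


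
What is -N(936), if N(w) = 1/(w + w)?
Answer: -1/1872 ≈ -0.00053419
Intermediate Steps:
N(w) = 1/(2*w)
-N(936) = -1/(2*936) = -1*1/1872 = -1/1872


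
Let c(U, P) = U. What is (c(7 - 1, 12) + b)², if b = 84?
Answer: 8100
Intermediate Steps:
(c(7 - 1, 12) + b)² = ((7 - 1) + 84)² = (6 + 84)² = 90² = 8100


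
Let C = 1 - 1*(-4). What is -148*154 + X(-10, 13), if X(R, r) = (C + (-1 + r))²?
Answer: -22503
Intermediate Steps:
C = 5 (C = 1 + 4 = 5)
X(R, r) = (4 + r)² (X(R, r) = (5 + (-1 + r))² = (4 + r)²)
-148*154 + X(-10, 13) = -148*154 + (4 + 13)² = -22792 + 17² = -22792 + 289 = -22503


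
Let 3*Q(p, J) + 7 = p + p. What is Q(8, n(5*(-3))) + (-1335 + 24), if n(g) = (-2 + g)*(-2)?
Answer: -1308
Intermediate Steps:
n(g) = 4 - 2*g
Q(p, J) = -7/3 + 2*p/3 (Q(p, J) = -7/3 + (p + p)/3 = -7/3 + (2*p)/3 = -7/3 + 2*p/3)
Q(8, n(5*(-3))) + (-1335 + 24) = (-7/3 + (2/3)*8) + (-1335 + 24) = (-7/3 + 16/3) - 1311 = 3 - 1311 = -1308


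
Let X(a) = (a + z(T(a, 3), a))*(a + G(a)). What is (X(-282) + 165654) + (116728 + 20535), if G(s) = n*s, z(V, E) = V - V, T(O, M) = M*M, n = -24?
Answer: -1526135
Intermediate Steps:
T(O, M) = M²
z(V, E) = 0
G(s) = -24*s
X(a) = -23*a² (X(a) = (a + 0)*(a - 24*a) = a*(-23*a) = -23*a²)
(X(-282) + 165654) + (116728 + 20535) = (-23*(-282)² + 165654) + (116728 + 20535) = (-23*79524 + 165654) + 137263 = (-1829052 + 165654) + 137263 = -1663398 + 137263 = -1526135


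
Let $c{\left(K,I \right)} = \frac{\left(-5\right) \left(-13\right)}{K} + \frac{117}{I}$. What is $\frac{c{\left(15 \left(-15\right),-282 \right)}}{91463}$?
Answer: $- \frac{2977}{386888490} \approx -7.6947 \cdot 10^{-6}$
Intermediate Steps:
$c{\left(K,I \right)} = \frac{65}{K} + \frac{117}{I}$
$\frac{c{\left(15 \left(-15\right),-282 \right)}}{91463} = \frac{\frac{65}{15 \left(-15\right)} + \frac{117}{-282}}{91463} = \left(\frac{65}{-225} + 117 \left(- \frac{1}{282}\right)\right) \frac{1}{91463} = \left(65 \left(- \frac{1}{225}\right) - \frac{39}{94}\right) \frac{1}{91463} = \left(- \frac{13}{45} - \frac{39}{94}\right) \frac{1}{91463} = \left(- \frac{2977}{4230}\right) \frac{1}{91463} = - \frac{2977}{386888490}$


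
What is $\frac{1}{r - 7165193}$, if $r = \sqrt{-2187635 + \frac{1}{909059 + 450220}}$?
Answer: $- \frac{9739496375847}{69785374229350608635} - \frac{6 i \sqrt{112276683846383521}}{69785374229350608635} \approx -1.3956 \cdot 10^{-7} - 2.8809 \cdot 10^{-11} i$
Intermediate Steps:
$r = \frac{2 i \sqrt{112276683846383521}}{453093}$ ($r = \sqrt{-2187635 + \frac{1}{1359279}} = \sqrt{- \frac{2973606315164}{1359279}} = \frac{2 i \sqrt{112276683846383521}}{453093} \approx 1479.1 i$)
$\frac{1}{r - 7165193} = \frac{1}{\frac{2 i \sqrt{112276683846383521}}{453093} - 7165193} = \frac{1}{-7165193 + \frac{2 i \sqrt{112276683846383521}}{453093}}$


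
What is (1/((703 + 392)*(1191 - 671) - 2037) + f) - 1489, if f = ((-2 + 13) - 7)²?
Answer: -835725698/567363 ≈ -1473.0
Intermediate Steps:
f = 16 (f = (11 - 7)² = 4² = 16)
(1/((703 + 392)*(1191 - 671) - 2037) + f) - 1489 = (1/((703 + 392)*(1191 - 671) - 2037) + 16) - 1489 = (1/(1095*520 - 2037) + 16) - 1489 = (1/(569400 - 2037) + 16) - 1489 = (1/567363 + 16) - 1489 = 9077809/567363 - 1489 = -835725698/567363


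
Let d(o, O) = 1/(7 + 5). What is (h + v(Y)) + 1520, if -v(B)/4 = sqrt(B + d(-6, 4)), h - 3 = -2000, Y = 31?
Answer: -477 - 2*sqrt(1119)/3 ≈ -499.30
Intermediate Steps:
h = -1997 (h = 3 - 2000 = -1997)
d(o, O) = 1/12
v(B) = -4*sqrt(1/12 + B) (v(B) = -4*sqrt(B + 1/12) = -4*sqrt(1/12 + B))
(h + v(Y)) + 1520 = (-1997 - 2*sqrt(3 + 36*31)/3) + 1520 = (-1997 - 2*sqrt(3 + 1116)/3) + 1520 = (-1997 - 2*sqrt(1119)/3) + 1520 = -477 - 2*sqrt(1119)/3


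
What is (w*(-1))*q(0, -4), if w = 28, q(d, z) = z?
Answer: 112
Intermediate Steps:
(w*(-1))*q(0, -4) = (28*(-1))*(-4) = -28*(-4) = 112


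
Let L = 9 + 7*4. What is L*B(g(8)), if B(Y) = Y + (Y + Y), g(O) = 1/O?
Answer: 111/8 ≈ 13.875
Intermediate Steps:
B(Y) = 3*Y (B(Y) = Y + 2*Y = 3*Y)
L = 37 (L = 9 + 28 = 37)
L*B(g(8)) = 37*(3/8) = 111/8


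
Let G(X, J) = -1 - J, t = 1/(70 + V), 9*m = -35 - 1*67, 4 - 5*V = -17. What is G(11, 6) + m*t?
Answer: -7961/1113 ≈ -7.1527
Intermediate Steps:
V = 21/5 (V = ⅘ - ⅕*(-17) = ⅘ + 17/5 = 21/5 ≈ 4.2000)
m = -34/3 (m = (-35 - 1*67)/9 = (-35 - 67)/9 = (⅑)*(-102) = -34/3 ≈ -11.333)
t = 5/371 (t = 1/(70 + 21/5) = 1/(371/5) = 5/371 ≈ 0.013477)
G(11, 6) + m*t = (-1 - 1*6) - 34/3*5/371 = (-1 - 6) - 170/1113 = -7 - 170/1113 = -7961/1113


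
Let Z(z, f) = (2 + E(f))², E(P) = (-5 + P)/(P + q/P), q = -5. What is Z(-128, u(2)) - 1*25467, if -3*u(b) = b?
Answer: -42807723/1681 ≈ -25466.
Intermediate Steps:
u(b) = -b/3
E(P) = (-5 + P)/(P - 5/P)
Z(z, f) = (2 + f*(-5 + f)/(-5 + f²))²
Z(-128, u(2)) - 1*25467 = (-10 - (-5)*2/3 + 3*(-⅓*2)²)²/(-5 + (-⅓*2)²)² - 1*25467 = (-10 - 5*(-⅔) + 3*(-⅔)²)²/(-5 + (-⅔)²)² - 25467 = (-10 + 10/3 + 3*(4/9))²/(-5 + 4/9)² - 25467 = (-10 + 10/3 + 4/3)²/(-41/9)² - 25467 = 81*(-16/3)²/1681 - 25467 = (81/1681)*(256/9) - 25467 = 2304/1681 - 25467 = -42807723/1681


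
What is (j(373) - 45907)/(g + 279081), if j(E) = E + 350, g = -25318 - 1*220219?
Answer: -5648/4193 ≈ -1.3470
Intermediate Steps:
g = -245537 (g = -25318 - 220219 = -245537)
j(E) = 350 + E
(j(373) - 45907)/(g + 279081) = ((350 + 373) - 45907)/(-245537 + 279081) = (723 - 45907)/33544 = -45184*1/33544 = -5648/4193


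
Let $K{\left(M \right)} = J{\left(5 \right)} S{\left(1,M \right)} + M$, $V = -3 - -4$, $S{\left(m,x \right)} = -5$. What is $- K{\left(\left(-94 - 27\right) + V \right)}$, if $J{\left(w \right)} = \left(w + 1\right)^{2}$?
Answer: $300$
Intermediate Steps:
$J{\left(w \right)} = \left(1 + w\right)^{2}$
$V = 1$ ($V = -3 + 4 = 1$)
$K{\left(M \right)} = -180 + M$ ($K{\left(M \right)} = \left(1 + 5\right)^{2} \left(-5\right) + M = 6^{2} \left(-5\right) + M = 36 \left(-5\right) + M = -180 + M$)
$- K{\left(\left(-94 - 27\right) + V \right)} = - (-180 + \left(\left(-94 - 27\right) + 1\right)) = - (-180 + \left(-121 + 1\right)) = - (-180 - 120) = \left(-1\right) \left(-300\right) = 300$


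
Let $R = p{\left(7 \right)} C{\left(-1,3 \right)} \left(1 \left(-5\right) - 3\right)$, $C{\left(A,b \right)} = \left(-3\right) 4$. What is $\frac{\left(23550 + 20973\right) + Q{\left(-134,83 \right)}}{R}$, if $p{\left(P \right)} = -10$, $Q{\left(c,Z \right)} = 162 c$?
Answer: $- \frac{1521}{64} \approx -23.766$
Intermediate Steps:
$C{\left(A,b \right)} = -12$
$R = -960$ ($R = - 10 \left(- 12 \left(1 \left(-5\right) - 3\right)\right) = - 10 \left(- 12 \left(-5 - 3\right)\right) = - 10 \left(\left(-12\right) \left(-8\right)\right) = \left(-10\right) 96 = -960$)
$\frac{\left(23550 + 20973\right) + Q{\left(-134,83 \right)}}{R} = \frac{\left(23550 + 20973\right) + 162 \left(-134\right)}{-960} = \left(44523 - 21708\right) \left(- \frac{1}{960}\right) = 22815 \left(- \frac{1}{960}\right) = - \frac{1521}{64}$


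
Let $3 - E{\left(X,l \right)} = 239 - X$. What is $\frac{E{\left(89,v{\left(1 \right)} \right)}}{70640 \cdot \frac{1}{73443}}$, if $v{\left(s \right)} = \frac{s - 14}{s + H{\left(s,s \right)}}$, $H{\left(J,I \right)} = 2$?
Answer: $- \frac{10796121}{70640} \approx -152.83$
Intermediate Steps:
$v{\left(s \right)} = \frac{-14 + s}{2 + s}$ ($v{\left(s \right)} = \frac{s - 14}{s + 2} = \frac{-14 + s}{2 + s}$)
$E{\left(X,l \right)} = -236 + X$ ($E{\left(X,l \right)} = 3 - \left(239 - X\right) = 3 + \left(-239 + X\right) = -236 + X$)
$\frac{E{\left(89,v{\left(1 \right)} \right)}}{70640 \cdot \frac{1}{73443}} = \frac{-236 + 89}{70640 \cdot \frac{1}{73443}} = - \frac{147}{70640 \cdot \frac{1}{73443}} = - \frac{147}{\frac{70640}{73443}} = \left(-147\right) \frac{73443}{70640} = - \frac{10796121}{70640}$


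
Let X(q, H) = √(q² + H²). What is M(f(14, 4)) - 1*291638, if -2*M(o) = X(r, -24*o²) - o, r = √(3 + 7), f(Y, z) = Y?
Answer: -291631 - √22127626/2 ≈ -2.9398e+5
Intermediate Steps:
r = √10 ≈ 3.1623
X(q, H) = √(H² + q²)
M(o) = o/2 - √(10 + 576*o⁴)/2 (M(o) = -(√((-24*o²)² + (√10)²) - o)/2 = -(√(576*o⁴ + 10) - o)/2 = -(√(10 + 576*o⁴) - o)/2 = o/2 - √(10 + 576*o⁴)/2)
M(f(14, 4)) - 1*291638 = ((½)*14 - √(10 + 576*14⁴)/2) - 1*291638 = (7 - √(10 + 576*38416)/2) - 291638 = (7 - √(10 + 22127616)/2) - 291638 = (7 - √22127626/2) - 291638 = -291631 - √22127626/2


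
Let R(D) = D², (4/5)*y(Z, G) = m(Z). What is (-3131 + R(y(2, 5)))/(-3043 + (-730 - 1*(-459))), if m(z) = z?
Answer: 12499/13256 ≈ 0.94289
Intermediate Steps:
y(Z, G) = 5*Z/4
(-3131 + R(y(2, 5)))/(-3043 + (-730 - 1*(-459))) = (-3131 + ((5/4)*2)²)/(-3043 + (-730 - 1*(-459))) = (-3131 + (5/2)²)/(-3043 + (-730 + 459)) = (-3131 + 25/4)/(-3043 - 271) = -12499/4/(-3314) = -12499/4*(-1/3314) = 12499/13256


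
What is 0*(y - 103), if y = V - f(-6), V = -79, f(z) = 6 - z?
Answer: 0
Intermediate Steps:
y = -91 (y = -79 - (6 - 1*(-6)) = -79 - (6 + 6) = -79 - 1*12 = -79 - 12 = -91)
0*(y - 103) = 0*(-91 - 103) = 0*(-194) = 0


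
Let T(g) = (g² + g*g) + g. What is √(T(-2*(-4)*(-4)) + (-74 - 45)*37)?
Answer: I*√2387 ≈ 48.857*I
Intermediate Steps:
T(g) = g + 2*g² (T(g) = (g² + g²) + g = 2*g² + g = g + 2*g²)
√(T(-2*(-4)*(-4)) + (-74 - 45)*37) = √((-2*(-4)*(-4))*(1 + 2*(-2*(-4)*(-4))) + (-74 - 45)*37) = √((8*(-4))*(1 + 2*(8*(-4))) - 119*37) = √(-32*(1 + 2*(-32)) - 4403) = √(-32*(1 - 64) - 4403) = √(-32*(-63) - 4403) = √(2016 - 4403) = √(-2387) = I*√2387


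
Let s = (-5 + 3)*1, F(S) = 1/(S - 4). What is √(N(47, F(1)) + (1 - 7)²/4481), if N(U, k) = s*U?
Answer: I*√1887298618/4481 ≈ 9.6949*I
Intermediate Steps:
F(S) = 1/(-4 + S)
s = -2 (s = -2*1 = -2)
N(U, k) = -2*U
√(N(47, F(1)) + (1 - 7)²/4481) = √(-2*47 + (1 - 7)²/4481) = √(-94 + (-6)²*(1/4481)) = √(-94 + 36*(1/4481)) = √(-94 + 36/4481) = √(-421178/4481) = I*√1887298618/4481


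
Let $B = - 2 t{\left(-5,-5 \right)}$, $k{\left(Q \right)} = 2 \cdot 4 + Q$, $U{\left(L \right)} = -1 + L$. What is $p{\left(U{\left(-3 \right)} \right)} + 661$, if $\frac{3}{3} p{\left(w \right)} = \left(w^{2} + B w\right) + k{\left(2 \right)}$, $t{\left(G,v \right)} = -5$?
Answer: $647$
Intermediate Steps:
$k{\left(Q \right)} = 8 + Q$
$B = 10$ ($B = \left(-2\right) \left(-5\right) = 10$)
$p{\left(w \right)} = 10 + w^{2} + 10 w$ ($p{\left(w \right)} = \left(w^{2} + 10 w\right) + \left(8 + 2\right) = \left(w^{2} + 10 w\right) + 10 = 10 + w^{2} + 10 w$)
$p{\left(U{\left(-3 \right)} \right)} + 661 = \left(10 + \left(-1 - 3\right)^{2} + 10 \left(-1 - 3\right)\right) + 661 = \left(10 + \left(-4\right)^{2} + 10 \left(-4\right)\right) + 661 = \left(10 + 16 - 40\right) + 661 = -14 + 661 = 647$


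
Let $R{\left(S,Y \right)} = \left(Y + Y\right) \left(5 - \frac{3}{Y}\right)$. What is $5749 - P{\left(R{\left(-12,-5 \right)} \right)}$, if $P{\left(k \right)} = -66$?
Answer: $5815$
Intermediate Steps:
$R{\left(S,Y \right)} = 2 Y \left(5 - \frac{3}{Y}\right)$
$5749 - P{\left(R{\left(-12,-5 \right)} \right)} = 5749 - -66 = 5749 + 66 = 5815$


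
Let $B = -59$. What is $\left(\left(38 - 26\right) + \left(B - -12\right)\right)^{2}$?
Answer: $1225$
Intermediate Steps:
$\left(\left(38 - 26\right) + \left(B - -12\right)\right)^{2} = \left(\left(38 - 26\right) - 47\right)^{2} = \left(\left(38 - 26\right) + \left(-59 + 12\right)\right)^{2} = \left(12 - 47\right)^{2} = \left(-35\right)^{2} = 1225$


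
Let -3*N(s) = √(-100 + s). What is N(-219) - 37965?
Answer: -37965 - I*√319/3 ≈ -37965.0 - 5.9535*I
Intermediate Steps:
N(s) = -√(-100 + s)/3
N(-219) - 37965 = -√(-100 - 219)/3 - 37965 = -I*√319/3 - 37965 = -37965 - I*√319/3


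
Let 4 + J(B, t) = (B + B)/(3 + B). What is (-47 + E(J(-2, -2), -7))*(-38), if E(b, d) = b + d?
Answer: 2356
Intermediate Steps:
J(B, t) = -4 + 2*B/(3 + B) (J(B, t) = -4 + (B + B)/(3 + B) = -4 + (2*B)/(3 + B) = -4 + 2*B/(3 + B))
(-47 + E(J(-2, -2), -7))*(-38) = (-47 + (2*(-6 - 1*(-2))/(3 - 2) - 7))*(-38) = (-47 + (2*(-6 + 2)/1 - 7))*(-38) = (-47 + (2*1*(-4) - 7))*(-38) = (-47 + (-8 - 7))*(-38) = (-47 - 15)*(-38) = -62*(-38) = 2356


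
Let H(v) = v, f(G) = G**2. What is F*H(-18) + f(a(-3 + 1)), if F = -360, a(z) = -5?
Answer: 6505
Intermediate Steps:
F*H(-18) + f(a(-3 + 1)) = -360*(-18) + (-5)**2 = 6480 + 25 = 6505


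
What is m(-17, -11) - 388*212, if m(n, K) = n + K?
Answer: -82284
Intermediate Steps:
m(n, K) = K + n
m(-17, -11) - 388*212 = (-11 - 17) - 388*212 = -28 - 82256 = -82284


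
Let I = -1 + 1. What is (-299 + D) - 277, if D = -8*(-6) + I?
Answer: -528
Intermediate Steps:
I = 0
D = 48 (D = -8*(-6) + 0 = 48 + 0 = 48)
(-299 + D) - 277 = (-299 + 48) - 277 = -251 - 277 = -528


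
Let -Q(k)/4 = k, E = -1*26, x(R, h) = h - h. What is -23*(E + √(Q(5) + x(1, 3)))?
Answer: 598 - 46*I*√5 ≈ 598.0 - 102.86*I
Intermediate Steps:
x(R, h) = 0
E = -26
Q(k) = -4*k
-23*(E + √(Q(5) + x(1, 3))) = -23*(-26 + √(-4*5 + 0)) = -23*(-26 + √(-20 + 0)) = -23*(-26 + √(-20)) = -23*(-26 + 2*I*√5) = 598 - 46*I*√5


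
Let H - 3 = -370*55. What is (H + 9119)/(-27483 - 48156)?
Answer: 11228/75639 ≈ 0.14844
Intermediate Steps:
H = -20347 (H = 3 - 370*55 = 3 - 20350 = -20347)
(H + 9119)/(-27483 - 48156) = (-20347 + 9119)/(-27483 - 48156) = -11228/(-75639) = -11228*(-1/75639) = 11228/75639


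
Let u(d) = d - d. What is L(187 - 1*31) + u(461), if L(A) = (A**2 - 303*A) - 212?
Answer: -23144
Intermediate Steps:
L(A) = -212 + A**2 - 303*A
u(d) = 0
L(187 - 1*31) + u(461) = (-212 + (187 - 1*31)**2 - 303*(187 - 1*31)) + 0 = (-212 + (187 - 31)**2 - 303*(187 - 31)) + 0 = (-212 + 156**2 - 303*156) + 0 = (-212 + 24336 - 47268) + 0 = -23144 + 0 = -23144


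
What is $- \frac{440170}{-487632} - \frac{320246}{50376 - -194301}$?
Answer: $- \frac{8077120397}{19885389144} \approx -0.40618$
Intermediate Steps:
$- \frac{440170}{-487632} - \frac{320246}{50376 - -194301} = \left(-440170\right) \left(- \frac{1}{487632}\right) - \frac{320246}{50376 + 194301} = \frac{220085}{243816} - \frac{320246}{244677} = - \frac{8077120397}{19885389144}$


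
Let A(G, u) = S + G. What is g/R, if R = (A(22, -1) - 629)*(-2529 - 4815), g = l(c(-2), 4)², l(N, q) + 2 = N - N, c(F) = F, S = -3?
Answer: 1/1119960 ≈ 8.9289e-7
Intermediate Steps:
A(G, u) = -3 + G
l(N, q) = -2 (l(N, q) = -2 + (N - N) = -2 + 0 = -2)
g = 4 (g = (-2)² = 4)
R = 4479840 (R = ((-3 + 22) - 629)*(-2529 - 4815) = (19 - 629)*(-7344) = -610*(-7344) = 4479840)
g/R = 4/4479840 = 4*(1/4479840) = 1/1119960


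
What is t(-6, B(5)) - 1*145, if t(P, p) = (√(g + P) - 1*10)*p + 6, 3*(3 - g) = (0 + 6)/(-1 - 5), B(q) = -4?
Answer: -99 - 8*I*√6/3 ≈ -99.0 - 6.532*I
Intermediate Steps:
g = 10/3 (g = 3 - (0 + 6)/(3*(-1 - 5)) = 3 - 2/(-6) = 3 - 2*(-1)/6 = 3 - ⅓*(-1) = 3 + ⅓ = 10/3 ≈ 3.3333)
t(P, p) = 6 + p*(-10 + √(10/3 + P)) (t(P, p) = (√(10/3 + P) - 1*10)*p + 6 = (√(10/3 + P) - 10)*p + 6 = (-10 + √(10/3 + P))*p + 6 = p*(-10 + √(10/3 + P)) + 6 = 6 + p*(-10 + √(10/3 + P)))
t(-6, B(5)) - 1*145 = (6 - 10*(-4) + (⅓)*(-4)*√(30 + 9*(-6))) - 1*145 = (6 + 40 + (⅓)*(-4)*√(30 - 54)) - 145 = (6 + 40 + (⅓)*(-4)*√(-24)) - 145 = (6 + 40 + (⅓)*(-4)*(2*I*√6)) - 145 = (6 + 40 - 8*I*√6/3) - 145 = (46 - 8*I*√6/3) - 145 = -99 - 8*I*√6/3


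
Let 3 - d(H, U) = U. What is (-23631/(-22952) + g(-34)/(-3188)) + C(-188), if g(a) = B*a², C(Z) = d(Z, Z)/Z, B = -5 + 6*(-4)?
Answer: 9052668567/859758968 ≈ 10.529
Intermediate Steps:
B = -29 (B = -5 - 24 = -29)
d(H, U) = 3 - U
C(Z) = (3 - Z)/Z
g(a) = -29*a²
(-23631/(-22952) + g(-34)/(-3188)) + C(-188) = (-23631/(-22952) - 29*(-34)²/(-3188)) + (3 - 1*(-188))/(-188) = (-23631*(-1/22952) - 29*1156*(-1/3188)) - (3 + 188)/188 = (23631/22952 - 33524*(-1/3188)) - 1/188*191 = (23631/22952 + 8381/797) - 191/188 = 211194619/18292744 - 191/188 = 9052668567/859758968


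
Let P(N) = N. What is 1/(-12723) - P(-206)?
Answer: 2620937/12723 ≈ 206.00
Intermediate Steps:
1/(-12723) - P(-206) = 1/(-12723) - 1*(-206) = -1/12723 + 206 = 2620937/12723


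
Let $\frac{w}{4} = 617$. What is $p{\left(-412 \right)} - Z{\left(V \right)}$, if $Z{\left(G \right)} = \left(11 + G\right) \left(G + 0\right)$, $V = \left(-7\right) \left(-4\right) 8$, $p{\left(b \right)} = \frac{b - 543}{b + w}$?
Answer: $- \frac{108228795}{2056} \approx -52640.0$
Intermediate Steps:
$w = 2468$ ($w = 4 \cdot 617 = 2468$)
$p{\left(b \right)} = \frac{-543 + b}{2468 + b}$ ($p{\left(b \right)} = \frac{b - 543}{b + 2468} = \frac{-543 + b}{2468 + b}$)
$V = 224$ ($V = 28 \cdot 8 = 224$)
$Z{\left(G \right)} = G \left(11 + G\right)$ ($Z{\left(G \right)} = \left(11 + G\right) G = G \left(11 + G\right)$)
$p{\left(-412 \right)} - Z{\left(V \right)} = \frac{-543 - 412}{2468 - 412} - 224 \left(11 + 224\right) = \frac{1}{2056} \left(-955\right) - 224 \cdot 235 = \frac{1}{2056} \left(-955\right) - 52640 = - \frac{955}{2056} - 52640 = - \frac{108228795}{2056}$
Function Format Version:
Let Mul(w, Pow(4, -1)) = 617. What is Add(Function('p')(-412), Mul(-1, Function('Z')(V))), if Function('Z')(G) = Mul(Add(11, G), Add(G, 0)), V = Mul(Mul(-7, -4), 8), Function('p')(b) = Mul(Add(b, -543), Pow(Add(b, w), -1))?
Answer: Rational(-108228795, 2056) ≈ -52640.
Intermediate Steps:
w = 2468 (w = Mul(4, 617) = 2468)
Function('p')(b) = Mul(Pow(Add(2468, b), -1), Add(-543, b)) (Function('p')(b) = Mul(Add(b, -543), Pow(Add(b, 2468), -1)) = Mul(Add(-543, b), Pow(Add(2468, b), -1)) = Mul(Pow(Add(2468, b), -1), Add(-543, b)))
V = 224 (V = Mul(28, 8) = 224)
Function('Z')(G) = Mul(G, Add(11, G)) (Function('Z')(G) = Mul(Add(11, G), G) = Mul(G, Add(11, G)))
Add(Function('p')(-412), Mul(-1, Function('Z')(V))) = Add(Mul(Pow(Add(2468, -412), -1), Add(-543, -412)), Mul(-1, Mul(224, Add(11, 224)))) = Add(Mul(Pow(2056, -1), -955), Mul(-1, Mul(224, 235))) = Add(Mul(Rational(1, 2056), -955), Mul(-1, 52640)) = Add(Rational(-955, 2056), -52640) = Rational(-108228795, 2056)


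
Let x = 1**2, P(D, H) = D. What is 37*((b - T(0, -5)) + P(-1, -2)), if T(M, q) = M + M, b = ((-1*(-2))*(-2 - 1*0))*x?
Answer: -185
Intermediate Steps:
x = 1
b = -4 (b = ((-1*(-2))*(-2 - 1*0))*1 = (2*(-2 + 0))*1 = (2*(-2))*1 = -4*1 = -4)
T(M, q) = 2*M
37*((b - T(0, -5)) + P(-1, -2)) = 37*((-4 - 2*0) - 1) = 37*((-4 - 1*0) - 1) = 37*((-4 + 0) - 1) = 37*(-4 - 1) = 37*(-5) = -185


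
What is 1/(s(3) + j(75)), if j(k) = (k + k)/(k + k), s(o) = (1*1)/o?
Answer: ¾ ≈ 0.75000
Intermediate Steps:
s(o) = 1/o
j(k) = 1 (j(k) = (2*k)/((2*k)) = (2*k)*(1/(2*k)) = 1)
1/(s(3) + j(75)) = 1/(1/3 + 1) = 1/(⅓ + 1) = 1/(4/3) = ¾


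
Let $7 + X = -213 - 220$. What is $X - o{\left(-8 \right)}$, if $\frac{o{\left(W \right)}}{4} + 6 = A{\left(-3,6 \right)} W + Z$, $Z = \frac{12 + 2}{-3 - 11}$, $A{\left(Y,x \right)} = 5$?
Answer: $-252$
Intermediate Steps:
$Z = -1$ ($Z = \frac{14}{-14} = 14 \left(- \frac{1}{14}\right) = -1$)
$o{\left(W \right)} = -28 + 20 W$ ($o{\left(W \right)} = -24 + 4 \left(5 W - 1\right) = -24 + 4 \left(-1 + 5 W\right) = -24 + \left(-4 + 20 W\right) = -28 + 20 W$)
$X = -440$ ($X = -7 - 433 = -440$)
$X - o{\left(-8 \right)} = -440 - \left(-28 + 20 \left(-8\right)\right) = -440 - \left(-28 - 160\right) = -440 - -188 = -440 + 188 = -252$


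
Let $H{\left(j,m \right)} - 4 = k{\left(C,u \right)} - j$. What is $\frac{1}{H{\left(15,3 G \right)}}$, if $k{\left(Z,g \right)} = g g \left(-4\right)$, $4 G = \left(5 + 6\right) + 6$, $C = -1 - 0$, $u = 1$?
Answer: $- \frac{1}{15} \approx -0.066667$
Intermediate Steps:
$C = -1$ ($C = -1 + 0 = -1$)
$G = \frac{17}{4}$ ($G = \frac{\left(5 + 6\right) + 6}{4} = \frac{11 + 6}{4} = \frac{1}{4} \cdot 17 = \frac{17}{4} \approx 4.25$)
$k{\left(Z,g \right)} = - 4 g^{2}$ ($k{\left(Z,g \right)} = g^{2} \left(-4\right) = - 4 g^{2}$)
$H{\left(j,m \right)} = - j$ ($H{\left(j,m \right)} = 4 - \left(4 + j\right) = - j$)
$\frac{1}{H{\left(15,3 G \right)}} = \frac{1}{\left(-1\right) 15} = \frac{1}{-15} = - \frac{1}{15}$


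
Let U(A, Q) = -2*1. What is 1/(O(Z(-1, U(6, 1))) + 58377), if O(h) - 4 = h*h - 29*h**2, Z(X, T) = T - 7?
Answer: 1/56113 ≈ 1.7821e-5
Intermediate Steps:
U(A, Q) = -2
Z(X, T) = -7 + T
O(h) = 4 - 28*h**2 (O(h) = 4 + (h*h - 29*h**2) = 4 + (h**2 - 29*h**2) = 4 - 28*h**2)
1/(O(Z(-1, U(6, 1))) + 58377) = 1/((4 - 28*(-7 - 2)**2) + 58377) = 1/((4 - 28*(-9)**2) + 58377) = 1/((4 - 28*81) + 58377) = 1/((4 - 2268) + 58377) = 1/(-2264 + 58377) = 1/56113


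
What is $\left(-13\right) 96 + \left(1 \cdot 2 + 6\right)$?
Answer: $-1240$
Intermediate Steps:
$\left(-13\right) 96 + \left(1 \cdot 2 + 6\right) = -1248 + \left(2 + 6\right) = -1248 + 8 = -1240$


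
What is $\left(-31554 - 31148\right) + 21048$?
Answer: $-41654$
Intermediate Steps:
$\left(-31554 - 31148\right) + 21048 = -62702 + 21048 = -41654$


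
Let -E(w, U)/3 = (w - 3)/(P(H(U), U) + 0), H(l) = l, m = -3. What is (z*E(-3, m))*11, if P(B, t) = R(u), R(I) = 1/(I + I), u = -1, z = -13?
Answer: 5148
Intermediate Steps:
R(I) = 1/(2*I)
P(B, t) = -1/2 (P(B, t) = (1/2)/(-1) = (1/2)*(-1) = -1/2)
E(w, U) = -18 + 6*w (E(w, U) = -3*(w - 3)/(-1/2 + 0) = -3*(-3 + w)/(-1/2) = -3*(-3 + w)*(-2) = -3*(6 - 2*w) = -18 + 6*w)
(z*E(-3, m))*11 = -13*(-18 + 6*(-3))*11 = -13*(-18 - 18)*11 = -13*(-36)*11 = 468*11 = 5148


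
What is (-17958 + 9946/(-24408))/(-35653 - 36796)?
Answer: 219164405/884167596 ≈ 0.24788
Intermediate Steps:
(-17958 + 9946/(-24408))/(-35653 - 36796) = (-17958 + 9946*(-1/24408))/(-72449) = (-17958 - 4973/12204)*(-1/72449) = -219164405/12204*(-1/72449) = 219164405/884167596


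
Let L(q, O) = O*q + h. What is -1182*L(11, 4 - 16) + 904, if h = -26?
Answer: 187660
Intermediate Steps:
L(q, O) = -26 + O*q (L(q, O) = O*q - 26 = -26 + O*q)
-1182*L(11, 4 - 16) + 904 = -1182*(-26 + (4 - 16)*11) + 904 = -1182*(-26 - 12*11) + 904 = -1182*(-26 - 132) + 904 = -1182*(-158) + 904 = 186756 + 904 = 187660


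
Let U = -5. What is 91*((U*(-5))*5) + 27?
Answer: 11402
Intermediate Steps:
91*((U*(-5))*5) + 27 = 91*(-5*(-5)*5) + 27 = 91*(25*5) + 27 = 91*125 + 27 = 11375 + 27 = 11402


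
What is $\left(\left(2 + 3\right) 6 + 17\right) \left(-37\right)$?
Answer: $-1739$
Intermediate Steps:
$\left(\left(2 + 3\right) 6 + 17\right) \left(-37\right) = \left(5 \cdot 6 + 17\right) \left(-37\right) = \left(30 + 17\right) \left(-37\right) = 47 \left(-37\right) = -1739$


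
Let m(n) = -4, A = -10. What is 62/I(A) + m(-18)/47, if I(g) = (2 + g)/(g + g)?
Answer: 7281/47 ≈ 154.91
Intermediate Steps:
I(g) = (2 + g)/(2*g) (I(g) = (2 + g)/((2*g)) = (2 + g)*(1/(2*g)) = (2 + g)/(2*g))
62/I(A) + m(-18)/47 = 62/(((½)*(2 - 10)/(-10))) - 4/47 = 62/(((½)*(-⅒)*(-8))) - 4*1/47 = 62/(⅖) - 4/47 = 62*(5/2) - 4/47 = 155 - 4/47 = 7281/47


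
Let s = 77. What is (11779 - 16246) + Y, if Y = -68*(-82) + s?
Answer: 1186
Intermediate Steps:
Y = 5653 (Y = -68*(-82) + 77 = 5576 + 77 = 5653)
(11779 - 16246) + Y = (11779 - 16246) + 5653 = -4467 + 5653 = 1186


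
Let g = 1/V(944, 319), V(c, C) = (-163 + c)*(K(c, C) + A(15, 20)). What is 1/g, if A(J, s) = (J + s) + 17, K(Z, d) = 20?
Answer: 56232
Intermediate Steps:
A(J, s) = 17 + J + s
V(c, C) = -11736 + 72*c (V(c, C) = (-163 + c)*(20 + (17 + 15 + 20)) = (-163 + c)*(20 + 52) = (-163 + c)*72 = -11736 + 72*c)
g = 1/56232 (g = 1/(-11736 + 72*944) = 1/(-11736 + 67968) = 1/56232 ≈ 1.7783e-5)
1/g = 1/(1/56232) = 56232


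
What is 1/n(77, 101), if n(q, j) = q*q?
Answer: 1/5929 ≈ 0.00016866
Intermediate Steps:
n(q, j) = q²
1/n(77, 101) = 1/(77²) = 1/5929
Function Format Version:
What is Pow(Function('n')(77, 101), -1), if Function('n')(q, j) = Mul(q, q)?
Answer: Rational(1, 5929) ≈ 0.00016866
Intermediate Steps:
Function('n')(q, j) = Pow(q, 2)
Pow(Function('n')(77, 101), -1) = Pow(Pow(77, 2), -1) = Pow(5929, -1) = Rational(1, 5929)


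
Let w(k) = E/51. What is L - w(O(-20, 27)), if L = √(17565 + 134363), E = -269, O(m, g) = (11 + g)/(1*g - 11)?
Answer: 269/51 + 2*√37982 ≈ 395.05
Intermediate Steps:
O(m, g) = (11 + g)/(-11 + g) (O(m, g) = (11 + g)/(g - 11) = (11 + g)/(-11 + g))
w(k) = -269/51
L = 2*√37982 (L = √151928 = 2*√37982 ≈ 389.78)
L - w(O(-20, 27)) = 2*√37982 - 1*(-269/51) = 2*√37982 + 269/51 = 269/51 + 2*√37982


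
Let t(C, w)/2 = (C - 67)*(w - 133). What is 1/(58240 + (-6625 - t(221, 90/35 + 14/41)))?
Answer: 41/3758955 ≈ 1.0907e-5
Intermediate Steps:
t(C, w) = 2*(-133 + w)*(-67 + C) (t(C, w) = 2*((C - 67)*(w - 133)) = 2*((-67 + C)*(-133 + w)) = 2*((-133 + w)*(-67 + C)) = 2*(-133 + w)*(-67 + C))
1/(58240 + (-6625 - t(221, 90/35 + 14/41))) = 1/(58240 + (-6625 - (17822 - 266*221 - 134*(90/35 + 14/41) + 2*221*(90/35 + 14/41)))) = 1/(58240 + (-6625 - (17822 - 58786 - 134*(90*(1/35) + 14*(1/41)) + 2*221*(90*(1/35) + 14*(1/41))))) = 1/(58240 + (-6625 - (17822 - 58786 - 134*(18/7 + 14/41) + 2*221*(18/7 + 14/41)))) = 1/(58240 + (-6625 - (17822 - 58786 - 134*836/287 + 2*221*(836/287)))) = 1/(58240 + (-6625 - (17822 - 58786 - 112024/287 + 369512/287))) = 1/(58240 + (-6625 - 1*(-1642740/41))) = 1/(58240 + (-6625 + 1642740/41)) = 1/(58240 + 1371115/41) = 1/(3758955/41) = 41/3758955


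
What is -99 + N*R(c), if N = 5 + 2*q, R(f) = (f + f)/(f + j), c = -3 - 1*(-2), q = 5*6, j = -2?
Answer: -167/3 ≈ -55.667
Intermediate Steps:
q = 30
c = -1 (c = -3 + 2 = -1)
R(f) = 2*f/(-2 + f) (R(f) = (f + f)/(f - 2) = (2*f)/(-2 + f) = 2*f/(-2 + f))
N = 65 (N = 5 + 2*30 = 5 + 60 = 65)
-99 + N*R(c) = -99 + 65*(2*(-1)/(-2 - 1)) = -99 + 65*(2*(-1)/(-3)) = -99 + 65*(2*(-1)*(-⅓)) = -99 + 65*(⅔) = -99 + 130/3 = -167/3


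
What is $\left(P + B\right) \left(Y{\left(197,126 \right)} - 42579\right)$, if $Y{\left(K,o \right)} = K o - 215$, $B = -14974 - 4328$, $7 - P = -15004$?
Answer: $77117852$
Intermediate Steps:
$P = 15011$ ($P = 7 - -15004 = 7 + 15004 = 15011$)
$B = -19302$ ($B = -14974 - 4328 = -19302$)
$Y{\left(K,o \right)} = -215 + K o$
$\left(P + B\right) \left(Y{\left(197,126 \right)} - 42579\right) = \left(15011 - 19302\right) \left(\left(-215 + 197 \cdot 126\right) - 42579\right) = - 4291 \left(\left(-215 + 24822\right) - 42579\right) = - 4291 \left(24607 - 42579\right) = \left(-4291\right) \left(-17972\right) = 77117852$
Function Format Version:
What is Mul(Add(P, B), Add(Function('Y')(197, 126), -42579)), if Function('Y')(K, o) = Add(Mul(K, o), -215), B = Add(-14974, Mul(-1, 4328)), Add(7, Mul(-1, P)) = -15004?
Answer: 77117852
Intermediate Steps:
P = 15011 (P = Add(7, Mul(-1, -15004)) = Add(7, 15004) = 15011)
B = -19302 (B = Add(-14974, -4328) = -19302)
Function('Y')(K, o) = Add(-215, Mul(K, o))
Mul(Add(P, B), Add(Function('Y')(197, 126), -42579)) = Mul(Add(15011, -19302), Add(Add(-215, Mul(197, 126)), -42579)) = Mul(-4291, Add(Add(-215, 24822), -42579)) = Mul(-4291, Add(24607, -42579)) = Mul(-4291, -17972) = 77117852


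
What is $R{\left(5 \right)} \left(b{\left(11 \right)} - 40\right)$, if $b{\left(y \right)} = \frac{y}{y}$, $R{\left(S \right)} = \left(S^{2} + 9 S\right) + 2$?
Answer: $-2808$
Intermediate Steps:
$R{\left(S \right)} = 2 + S^{2} + 9 S$
$b{\left(y \right)} = 1$
$R{\left(5 \right)} \left(b{\left(11 \right)} - 40\right) = \left(2 + 5^{2} + 9 \cdot 5\right) \left(1 - 40\right) = \left(2 + 25 + 45\right) \left(-39\right) = 72 \left(-39\right) = -2808$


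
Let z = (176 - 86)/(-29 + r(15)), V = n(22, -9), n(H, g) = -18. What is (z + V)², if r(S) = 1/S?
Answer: 20985561/47089 ≈ 445.66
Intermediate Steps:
V = -18
z = -675/217 (z = (176 - 86)/(-29 + 1/15) = 90/(-29 + 1/15) = 90/(-434/15) = 90*(-15/434) = -675/217 ≈ -3.1106)
(z + V)² = (-675/217 - 18)² = (-4581/217)² = 20985561/47089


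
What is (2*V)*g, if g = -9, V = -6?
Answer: 108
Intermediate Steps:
(2*V)*g = (2*(-6))*(-9) = -12*(-9) = 108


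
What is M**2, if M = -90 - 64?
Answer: 23716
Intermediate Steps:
M = -154
M**2 = (-154)**2 = 23716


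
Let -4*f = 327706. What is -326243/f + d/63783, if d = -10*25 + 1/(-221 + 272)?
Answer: 111600225239/28052780571 ≈ 3.9782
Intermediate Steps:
f = -163853/2 (f = -¼*327706 = -163853/2 ≈ -81927.)
d = -12749/51 (d = -250 + 1/51 = -12749/51 ≈ -249.98)
-326243/f + d/63783 = -326243/(-163853/2) - 12749/51/63783 = -326243*(-2/163853) - 12749/51*1/63783 = 652486/163853 - 671/171207 = 111600225239/28052780571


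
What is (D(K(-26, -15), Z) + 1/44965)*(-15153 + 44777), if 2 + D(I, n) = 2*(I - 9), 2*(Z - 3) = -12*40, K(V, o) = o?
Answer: -125901944/85 ≈ -1.4812e+6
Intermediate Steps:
Z = -237 (Z = 3 + (-12*40)/2 = 3 + (1/2)*(-480) = 3 - 240 = -237)
D(I, n) = -20 + 2*I (D(I, n) = -2 + 2*(I - 9) = -2 + 2*(-9 + I) = -2 + (-18 + 2*I) = -20 + 2*I)
(D(K(-26, -15), Z) + 1/44965)*(-15153 + 44777) = ((-20 + 2*(-15)) + 1/44965)*(-15153 + 44777) = ((-20 - 30) + 1/44965)*29624 = (-50 + 1/44965)*29624 = -2248249/44965*29624 = -125901944/85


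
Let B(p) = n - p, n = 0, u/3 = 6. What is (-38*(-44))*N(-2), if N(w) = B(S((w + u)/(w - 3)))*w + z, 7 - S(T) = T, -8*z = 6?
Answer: 164274/5 ≈ 32855.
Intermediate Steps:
u = 18 (u = 3*6 = 18)
z = -¾ (z = -⅛*6 = -¾ ≈ -0.75000)
S(T) = 7 - T
B(p) = -p (B(p) = 0 - p = -p)
N(w) = -¾ + w*(-7 + (18 + w)/(-3 + w)) (N(w) = (-(7 - (w + 18)/(w - 3)))*w - ¾ = (-(7 - (18 + w)/(-3 + w)))*w - ¾ = (-7 + (18 + w)/(-3 + w))*w - ¾ = w*(-7 + (18 + w)/(-3 + w)) - ¾ = -¾ + w*(-7 + (18 + w)/(-3 + w)))
(-38*(-44))*N(-2) = (-38*(-44))*(3*(3 - 8*(-2)² + 51*(-2))/(4*(-3 - 2))) = 1672*((¾)*(3 - 8*4 - 102)/(-5)) = 1672*((¾)*(-⅕)*(3 - 32 - 102)) = 1672*((¾)*(-⅕)*(-131)) = 1672*(393/20) = 164274/5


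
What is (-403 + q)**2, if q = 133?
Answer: 72900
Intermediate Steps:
(-403 + q)**2 = (-403 + 133)**2 = (-270)**2 = 72900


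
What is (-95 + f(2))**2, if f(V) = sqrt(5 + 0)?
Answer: (95 - sqrt(5))**2 ≈ 8605.1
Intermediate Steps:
f(V) = sqrt(5)
(-95 + f(2))**2 = (-95 + sqrt(5))**2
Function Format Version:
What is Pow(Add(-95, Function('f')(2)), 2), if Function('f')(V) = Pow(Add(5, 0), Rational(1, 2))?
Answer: Pow(Add(95, Mul(-1, Pow(5, Rational(1, 2)))), 2) ≈ 8605.1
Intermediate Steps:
Function('f')(V) = Pow(5, Rational(1, 2))
Pow(Add(-95, Function('f')(2)), 2) = Pow(Add(-95, Pow(5, Rational(1, 2))), 2)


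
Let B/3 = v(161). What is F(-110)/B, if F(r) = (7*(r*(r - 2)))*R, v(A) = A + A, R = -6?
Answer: -12320/23 ≈ -535.65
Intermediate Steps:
v(A) = 2*A
B = 966 (B = 3*(2*161) = 3*322 = 966)
F(r) = -42*r*(-2 + r) (F(r) = (7*(r*(r - 2)))*(-6) = (7*(r*(-2 + r)))*(-6) = (7*r*(-2 + r))*(-6) = -42*r*(-2 + r))
F(-110)/B = (42*(-110)*(2 - 1*(-110)))/966 = (42*(-110)*(2 + 110))*(1/966) = (42*(-110)*112)*(1/966) = -517440*1/966 = -12320/23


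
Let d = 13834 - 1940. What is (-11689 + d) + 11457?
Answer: 11662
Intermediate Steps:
d = 11894
(-11689 + d) + 11457 = (-11689 + 11894) + 11457 = 205 + 11457 = 11662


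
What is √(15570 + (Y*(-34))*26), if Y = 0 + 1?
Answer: √14686 ≈ 121.19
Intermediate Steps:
Y = 1
√(15570 + (Y*(-34))*26) = √(15570 + (1*(-34))*26) = √(15570 - 34*26) = √(15570 - 884) = √14686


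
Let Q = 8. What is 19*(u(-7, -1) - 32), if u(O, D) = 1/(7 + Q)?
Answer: -9101/15 ≈ -606.73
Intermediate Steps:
u(O, D) = 1/15 (u(O, D) = 1/(7 + 8) = 1/15)
19*(u(-7, -1) - 32) = 19*(1/15 - 32) = 19*(-479/15) = -9101/15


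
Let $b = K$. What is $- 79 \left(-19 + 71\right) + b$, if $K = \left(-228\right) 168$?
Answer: $-42412$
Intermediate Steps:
$K = -38304$
$b = -38304$
$- 79 \left(-19 + 71\right) + b = - 79 \left(-19 + 71\right) - 38304 = \left(-79\right) 52 - 38304 = -4108 - 38304 = -42412$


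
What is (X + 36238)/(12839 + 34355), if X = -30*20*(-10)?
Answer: 3017/3371 ≈ 0.89499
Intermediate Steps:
X = 6000 (X = -600*(-10) = 6000)
(X + 36238)/(12839 + 34355) = (6000 + 36238)/(12839 + 34355) = 42238/47194 = 42238*(1/47194) = 3017/3371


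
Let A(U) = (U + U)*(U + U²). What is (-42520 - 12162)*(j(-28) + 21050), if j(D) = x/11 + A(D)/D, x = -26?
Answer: -13569666392/11 ≈ -1.2336e+9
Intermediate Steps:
A(U) = 2*U*(U + U²) (A(U) = (2*U)*(U + U²) = 2*U*(U + U²))
j(D) = -26/11 + 2*D*(1 + D) (j(D) = -26/11 + (2*D²*(1 + D))/D = -26*1/11 + 2*D*(1 + D) = -26/11 + 2*D*(1 + D))
(-42520 - 12162)*(j(-28) + 21050) = (-42520 - 12162)*((-26/11 + 2*(-28)*(1 - 28)) + 21050) = -54682*((-26/11 + 2*(-28)*(-27)) + 21050) = -54682*((-26/11 + 1512) + 21050) = -54682*(16606/11 + 21050) = -54682*248156/11 = -13569666392/11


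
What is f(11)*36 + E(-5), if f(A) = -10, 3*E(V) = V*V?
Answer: -1055/3 ≈ -351.67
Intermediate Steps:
E(V) = V**2/3 (E(V) = (V*V)/3 = V**2/3)
f(11)*36 + E(-5) = -10*36 + (1/3)*(-5)**2 = -360 + (1/3)*25 = -360 + 25/3 = -1055/3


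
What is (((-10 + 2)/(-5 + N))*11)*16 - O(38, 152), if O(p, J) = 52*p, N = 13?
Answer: -2152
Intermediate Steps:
(((-10 + 2)/(-5 + N))*11)*16 - O(38, 152) = (((-10 + 2)/(-5 + 13))*11)*16 - 52*38 = (-8/8*11)*16 - 1*1976 = (-8*1/8*11)*16 - 1976 = -1*11*16 - 1976 = -11*16 - 1976 = -176 - 1976 = -2152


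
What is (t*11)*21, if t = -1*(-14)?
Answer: 3234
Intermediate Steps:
t = 14
(t*11)*21 = (14*11)*21 = 154*21 = 3234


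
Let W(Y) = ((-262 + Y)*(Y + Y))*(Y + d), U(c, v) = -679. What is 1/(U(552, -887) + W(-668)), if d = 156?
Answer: -1/636150439 ≈ -1.5720e-9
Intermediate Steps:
W(Y) = 2*Y*(-262 + Y)*(156 + Y) (W(Y) = ((-262 + Y)*(Y + Y))*(Y + 156) = ((-262 + Y)*(2*Y))*(156 + Y) = (2*Y*(-262 + Y))*(156 + Y) = 2*Y*(-262 + Y)*(156 + Y))
1/(U(552, -887) + W(-668)) = 1/(-679 + 2*(-668)*(-40872 + (-668)² - 106*(-668))) = 1/(-679 + 2*(-668)*(-40872 + 446224 + 70808)) = 1/(-679 + 2*(-668)*476160) = 1/(-679 - 636149760) = 1/(-636150439) = -1/636150439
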